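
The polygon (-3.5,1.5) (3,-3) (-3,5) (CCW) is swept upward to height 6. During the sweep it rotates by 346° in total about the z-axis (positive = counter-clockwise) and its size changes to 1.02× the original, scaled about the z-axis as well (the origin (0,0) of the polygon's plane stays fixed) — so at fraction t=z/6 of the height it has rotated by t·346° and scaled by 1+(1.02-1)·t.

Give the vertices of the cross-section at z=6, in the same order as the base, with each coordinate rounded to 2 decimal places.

Cross-section at z=6: (-3.09,2.35) (2.23,-3.71) (-1.74,5.69)

t = z/height = 6/6 = 1
s = 1 + (scale-1)·z/height = 1 + (1.02-1)·6/6 = 1.020000
θ = twist·z/height = 346°·6/6 = 346.0000° = 6.038839 rad
cos θ = 0.970296, sin θ = -0.241922 (intermediates below are computed at full precision and shown rounded to 5 d.p.)
v1: (-3.5,1.5) → rotate → (-3.03315,2.30217) → ×s → (-3.09382,2.34821) → (-3.09,2.35)
v2: (3,-3) → rotate → (2.18512,-3.63665) → ×s → (2.22882,-3.70939) → (2.23,-3.71)
v3: (-3,5) → rotate → (-1.70128,5.57724) → ×s → (-1.73530,5.68879) → (-1.74,5.69)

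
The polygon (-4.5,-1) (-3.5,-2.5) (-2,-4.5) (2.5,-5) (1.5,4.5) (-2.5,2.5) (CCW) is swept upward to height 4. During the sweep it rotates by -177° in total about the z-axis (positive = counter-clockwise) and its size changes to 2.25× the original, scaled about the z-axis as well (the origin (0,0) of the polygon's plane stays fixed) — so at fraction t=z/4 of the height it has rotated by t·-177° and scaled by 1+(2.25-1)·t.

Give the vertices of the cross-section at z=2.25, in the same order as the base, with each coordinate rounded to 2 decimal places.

Cross-section at z=2.25: (-0.41,7.84) (-3.21,6.59) (-6.99,4.63) (-9.10,-2.78) (7.13,-3.79) (4.91,3.49)

t = z/height = 2.25/4 = 0.5625
s = 1 + (scale-1)·z/height = 1 + (2.25-1)·2.25/4 = 1.703125
θ = twist·z/height = -177°·2.25/4 = -99.5625° = -1.737693 rad
cos θ = -0.166123, sin θ = -0.986105 (intermediates below are computed at full precision and shown rounded to 5 d.p.)
v1: (-4.5,-1) → rotate → (-0.23855,4.60360) → ×s → (-0.40628,7.84050) → (-0.41,7.84)
v2: (-3.5,-2.5) → rotate → (-1.88383,3.86668) → ×s → (-3.20840,6.58543) → (-3.21,6.59)
v3: (-2,-4.5) → rotate → (-4.10523,2.71977) → ×s → (-6.99171,4.63210) → (-6.99,4.63)
v4: (2.5,-5) → rotate → (-5.34583,-1.63465) → ×s → (-9.10462,-2.78401) → (-9.10,-2.78)
v5: (1.5,4.5) → rotate → (4.18829,-2.22671) → ×s → (7.13318,-3.79237) → (7.13,-3.79)
v6: (-2.5,2.5) → rotate → (2.88057,2.04995) → ×s → (4.90597,3.49133) → (4.91,3.49)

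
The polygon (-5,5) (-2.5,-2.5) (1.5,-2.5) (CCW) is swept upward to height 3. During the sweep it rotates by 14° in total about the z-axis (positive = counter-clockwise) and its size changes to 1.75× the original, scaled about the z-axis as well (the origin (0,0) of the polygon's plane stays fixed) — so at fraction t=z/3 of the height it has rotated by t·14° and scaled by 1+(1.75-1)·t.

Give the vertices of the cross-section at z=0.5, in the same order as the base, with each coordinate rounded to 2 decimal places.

t = z/height = 0.5/3 = 0.166667
s = 1 + (scale-1)·z/height = 1 + (1.75-1)·0.5/3 = 1.125000
θ = twist·z/height = 14°·0.5/3 = 2.3333° = 0.040724 rad
cos θ = 0.999171, sin θ = 0.040713 (intermediates below are computed at full precision and shown rounded to 5 d.p.)
v1: (-5,5) → rotate → (-5.19942,4.79229) → ×s → (-5.84935,5.39133) → (-5.85,5.39)
v2: (-2.5,-2.5) → rotate → (-2.39614,-2.59971) → ×s → (-2.69566,-2.92467) → (-2.70,-2.92)
v3: (1.5,-2.5) → rotate → (1.60054,-2.43686) → ×s → (1.80061,-2.74146) → (1.80,-2.74)

Cross-section at z=0.5: (-5.85,5.39) (-2.70,-2.92) (1.80,-2.74)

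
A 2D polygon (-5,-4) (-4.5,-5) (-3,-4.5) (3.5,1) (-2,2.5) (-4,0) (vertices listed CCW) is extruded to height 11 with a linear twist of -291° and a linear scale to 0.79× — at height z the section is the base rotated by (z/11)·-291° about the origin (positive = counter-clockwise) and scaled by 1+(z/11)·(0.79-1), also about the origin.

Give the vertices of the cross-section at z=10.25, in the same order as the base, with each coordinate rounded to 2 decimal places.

t = z/height = 10.25/11 = 0.931818
s = 1 + (scale-1)·z/height = 1 + (0.79-1)·10.25/11 = 0.804318
θ = twist·z/height = -291°·10.25/11 = -271.1591° = -4.732619 rad
cos θ = 0.020229, sin θ = 0.999795 (intermediates below are computed at full precision and shown rounded to 5 d.p.)
v1: (-5,-4) → rotate → (3.89804,-5.07989) → ×s → (3.13526,-4.08585) → (3.14,-4.09)
v2: (-4.5,-5) → rotate → (4.90795,-4.60022) → ×s → (3.94755,-3.70004) → (3.95,-3.70)
v3: (-3,-4.5) → rotate → (4.43839,-3.09041) → ×s → (3.56988,-2.48568) → (3.57,-2.49)
v4: (3.5,1) → rotate → (-0.92900,3.51951) → ×s → (-0.74721,2.83081) → (-0.75,2.83)
v5: (-2,2.5) → rotate → (-2.53995,-1.94902) → ×s → (-2.04292,-1.56763) → (-2.04,-1.57)
v6: (-4,0) → rotate → (-0.08091,-3.99918) → ×s → (-0.06508,-3.21661) → (-0.07,-3.22)

Cross-section at z=10.25: (3.14,-4.09) (3.95,-3.70) (3.57,-2.49) (-0.75,2.83) (-2.04,-1.57) (-0.07,-3.22)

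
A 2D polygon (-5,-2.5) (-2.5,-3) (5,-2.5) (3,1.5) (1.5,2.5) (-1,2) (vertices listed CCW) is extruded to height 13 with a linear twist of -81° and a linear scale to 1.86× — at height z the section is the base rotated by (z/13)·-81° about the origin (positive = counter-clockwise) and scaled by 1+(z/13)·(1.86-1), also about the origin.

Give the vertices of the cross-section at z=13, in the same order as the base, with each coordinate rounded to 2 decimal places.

t = z/height = 13/13 = 1
s = 1 + (scale-1)·z/height = 1 + (1.86-1)·13/13 = 1.860000
θ = twist·z/height = -81°·13/13 = -81.0000° = -1.413717 rad
cos θ = 0.156434, sin θ = -0.987688 (intermediates below are computed at full precision and shown rounded to 5 d.p.)
v1: (-5,-2.5) → rotate → (-3.25139,4.54736) → ×s → (-6.04759,8.45808) → (-6.05,8.46)
v2: (-2.5,-3) → rotate → (-3.35415,1.99992) → ×s → (-6.23872,3.71985) → (-6.24,3.72)
v3: (5,-2.5) → rotate → (-1.68705,-5.32953) → ×s → (-3.13791,-9.91292) → (-3.14,-9.91)
v4: (3,1.5) → rotate → (1.95084,-2.72841) → ×s → (3.62855,-5.07485) → (3.63,-5.07)
v5: (1.5,2.5) → rotate → (2.70387,-1.09045) → ×s → (5.02920,-2.02823) → (5.03,-2.03)
v6: (-1,2) → rotate → (1.81894,1.30056) → ×s → (3.38323,2.41904) → (3.38,2.42)

Cross-section at z=13: (-6.05,8.46) (-6.24,3.72) (-3.14,-9.91) (3.63,-5.07) (5.03,-2.03) (3.38,2.42)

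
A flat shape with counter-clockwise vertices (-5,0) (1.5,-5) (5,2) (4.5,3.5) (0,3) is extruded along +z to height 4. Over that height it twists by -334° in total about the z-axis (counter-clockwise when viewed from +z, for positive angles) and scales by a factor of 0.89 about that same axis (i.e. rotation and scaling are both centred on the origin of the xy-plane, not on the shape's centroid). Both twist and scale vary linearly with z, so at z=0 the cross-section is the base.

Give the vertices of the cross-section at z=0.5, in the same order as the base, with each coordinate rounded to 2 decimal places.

Cross-section at z=0.5: (-3.68,3.28) (-2.18,-4.66) (4.99,-1.81) (5.61,-0.38) (1.97,2.21)

t = z/height = 0.5/4 = 0.125
s = 1 + (scale-1)·z/height = 1 + (0.89-1)·0.5/4 = 0.986250
θ = twist·z/height = -334°·0.5/4 = -41.7500° = -0.728675 rad
cos θ = 0.746057, sin θ = -0.665882 (intermediates below are computed at full precision and shown rounded to 5 d.p.)
v1: (-5,0) → rotate → (-3.73029,3.32941) → ×s → (-3.67900,3.28363) → (-3.68,3.28)
v2: (1.5,-5) → rotate → (-2.21032,-4.72911) → ×s → (-2.17993,-4.66408) → (-2.18,-4.66)
v3: (5,2) → rotate → (5.06205,-1.83729) → ×s → (4.99245,-1.81203) → (4.99,-1.81)
v4: (4.5,3.5) → rotate → (5.68784,-0.38527) → ×s → (5.60964,-0.37997) → (5.61,-0.38)
v5: (0,3) → rotate → (1.99764,2.23817) → ×s → (1.97018,2.20740) → (1.97,2.21)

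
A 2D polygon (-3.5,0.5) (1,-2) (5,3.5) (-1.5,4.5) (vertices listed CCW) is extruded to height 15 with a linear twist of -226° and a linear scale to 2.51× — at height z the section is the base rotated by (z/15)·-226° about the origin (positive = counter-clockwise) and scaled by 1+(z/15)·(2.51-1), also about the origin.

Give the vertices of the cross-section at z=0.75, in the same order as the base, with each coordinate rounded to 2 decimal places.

Cross-section at z=0.75: (-3.59,1.26) (0.63,-2.32) (6.01,2.64) (-0.63,5.06)

t = z/height = 0.75/15 = 0.05
s = 1 + (scale-1)·z/height = 1 + (2.51-1)·0.75/15 = 1.075500
θ = twist·z/height = -226°·0.75/15 = -11.3000° = -0.197222 rad
cos θ = 0.980615, sin θ = -0.195946 (intermediates below are computed at full precision and shown rounded to 5 d.p.)
v1: (-3.5,0.5) → rotate → (-3.33418,1.17612) → ×s → (-3.58591,1.26492) → (-3.59,1.26)
v2: (1,-2) → rotate → (0.58872,-2.15718) → ×s → (0.63317,-2.32004) → (0.63,-2.32)
v3: (5,3.5) → rotate → (5.58888,2.45242) → ×s → (6.01085,2.63758) → (6.01,2.64)
v4: (-1.5,4.5) → rotate → (-0.58916,4.70669) → ×s → (-0.63365,5.06204) → (-0.63,5.06)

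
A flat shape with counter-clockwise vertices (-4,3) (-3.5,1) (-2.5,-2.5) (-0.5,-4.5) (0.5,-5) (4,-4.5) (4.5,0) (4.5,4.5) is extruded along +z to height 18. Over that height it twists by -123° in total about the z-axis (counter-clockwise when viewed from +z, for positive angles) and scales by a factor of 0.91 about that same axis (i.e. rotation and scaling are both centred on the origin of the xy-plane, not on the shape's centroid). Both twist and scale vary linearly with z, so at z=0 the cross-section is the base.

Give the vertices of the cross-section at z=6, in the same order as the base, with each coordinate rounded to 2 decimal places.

Cross-section at z=6: (-1.02,4.74) (-1.93,2.96) (-3.42,-0.24) (-3.23,-2.98) (-2.82,-3.98) (0.06,-5.84) (3.29,-2.86) (6.16,0.43)

t = z/height = 6/18 = 0.333333
s = 1 + (scale-1)·z/height = 1 + (0.91-1)·6/18 = 0.970000
θ = twist·z/height = -123°·6/18 = -41.0000° = -0.715585 rad
cos θ = 0.754710, sin θ = -0.656059 (intermediates below are computed at full precision and shown rounded to 5 d.p.)
v1: (-4,3) → rotate → (-1.05066,4.88836) → ×s → (-1.01914,4.74171) → (-1.02,4.74)
v2: (-3.5,1) → rotate → (-1.98542,3.05092) → ×s → (-1.92586,2.95939) → (-1.93,2.96)
v3: (-2.5,-2.5) → rotate → (-3.52692,-0.24663) → ×s → (-3.42111,-0.23923) → (-3.42,-0.24)
v4: (-0.5,-4.5) → rotate → (-3.32962,-3.06816) → ×s → (-3.22973,-2.97612) → (-3.23,-2.98)
v5: (0.5,-5) → rotate → (-2.90294,-4.10158) → ×s → (-2.81585,-3.97853) → (-2.82,-3.98)
v6: (4,-4.5) → rotate → (0.06657,-6.02043) → ×s → (0.06458,-5.83982) → (0.06,-5.84)
v7: (4.5,0) → rotate → (3.39619,-2.95227) → ×s → (3.29431,-2.86370) → (3.29,-2.86)
v8: (4.5,4.5) → rotate → (6.34846,0.44393) → ×s → (6.15800,0.43061) → (6.16,0.43)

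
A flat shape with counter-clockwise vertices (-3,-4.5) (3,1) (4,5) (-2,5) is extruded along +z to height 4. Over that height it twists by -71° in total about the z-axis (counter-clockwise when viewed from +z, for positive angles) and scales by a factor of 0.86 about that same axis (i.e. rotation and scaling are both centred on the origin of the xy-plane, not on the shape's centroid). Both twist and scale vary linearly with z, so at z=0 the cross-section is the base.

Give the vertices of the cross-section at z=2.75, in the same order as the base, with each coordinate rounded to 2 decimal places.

Cross-section at z=2.75: (-4.85,-0.64) (2.47,-1.45) (5.78,0.26) (2.21,4.34)

t = z/height = 2.75/4 = 0.6875
s = 1 + (scale-1)·z/height = 1 + (0.86-1)·2.75/4 = 0.903750
θ = twist·z/height = -71°·2.75/4 = -48.8125° = -0.851939 rad
cos θ = 0.658525, sin θ = -0.752559 (intermediates below are computed at full precision and shown rounded to 5 d.p.)
v1: (-3,-4.5) → rotate → (-5.36209,-0.70569) → ×s → (-4.84599,-0.63777) → (-4.85,-0.64)
v2: (3,1) → rotate → (2.72813,-1.59915) → ×s → (2.46555,-1.44523) → (2.47,-1.45)
v3: (4,5) → rotate → (6.39689,0.28239) → ×s → (5.78119,0.25521) → (5.78,0.26)
v4: (-2,5) → rotate → (2.44574,4.79774) → ×s → (2.21034,4.33596) → (2.21,4.34)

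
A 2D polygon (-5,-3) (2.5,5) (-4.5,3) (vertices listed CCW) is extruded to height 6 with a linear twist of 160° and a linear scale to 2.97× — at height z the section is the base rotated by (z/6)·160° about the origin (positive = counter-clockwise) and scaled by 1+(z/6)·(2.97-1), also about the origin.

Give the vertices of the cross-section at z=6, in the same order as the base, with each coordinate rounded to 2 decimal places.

Cross-section at z=6: (17.00,3.29) (-12.06,-11.41) (9.51,-12.94)

t = z/height = 6/6 = 1
s = 1 + (scale-1)·z/height = 1 + (2.97-1)·6/6 = 2.970000
θ = twist·z/height = 160°·6/6 = 160.0000° = 2.792527 rad
cos θ = -0.939693, sin θ = 0.342020 (intermediates below are computed at full precision and shown rounded to 5 d.p.)
v1: (-5,-3) → rotate → (5.72452,1.10898) → ×s → (17.00183,3.29366) → (17.00,3.29)
v2: (2.5,5) → rotate → (-4.05933,-3.84341) → ×s → (-12.05622,-11.41494) → (-12.06,-11.41)
v3: (-4.5,3) → rotate → (3.20256,-4.35817) → ×s → (9.51159,-12.94376) → (9.51,-12.94)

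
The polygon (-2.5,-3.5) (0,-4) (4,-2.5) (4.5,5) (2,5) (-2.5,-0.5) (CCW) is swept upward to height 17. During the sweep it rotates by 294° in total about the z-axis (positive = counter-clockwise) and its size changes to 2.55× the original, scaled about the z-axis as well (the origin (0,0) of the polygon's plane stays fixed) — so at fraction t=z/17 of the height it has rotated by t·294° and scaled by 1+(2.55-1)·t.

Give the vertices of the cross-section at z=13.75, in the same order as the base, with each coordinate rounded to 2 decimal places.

Cross-section at z=13.75: (-3.67,8.97) (-7.63,4.80) (-9.57,-4.62) (4.13,-14.59) (7.13,-9.82) (2.05,5.37)

t = z/height = 13.75/17 = 0.808824
s = 1 + (scale-1)·z/height = 1 + (2.55-1)·13.75/17 = 2.253676
θ = twist·z/height = 294°·13.75/17 = 237.7941° = 4.150290 rad
cos θ = -0.532963, sin θ = -0.846138 (intermediates below are computed at full precision and shown rounded to 5 d.p.)
v1: (-2.5,-3.5) → rotate → (-1.62908,3.98072) → ×s → (-3.67141,8.97125) → (-3.67,8.97)
v2: (0,-4) → rotate → (-3.38455,2.13185) → ×s → (-7.62769,4.80451) → (-7.63,4.80)
v3: (4,-2.5) → rotate → (-4.24720,-2.05215) → ×s → (-9.57181,-4.62487) → (-9.57,-4.62)
v4: (4.5,5) → rotate → (1.83236,-6.47244) → ×s → (4.12954,-14.58678) → (4.13,-14.59)
v5: (2,5) → rotate → (3.16477,-4.35709) → ×s → (7.13236,-9.81948) → (7.13,-9.82)
v6: (-2.5,-0.5) → rotate → (0.90934,2.38183) → ×s → (2.04936,5.36787) → (2.05,5.37)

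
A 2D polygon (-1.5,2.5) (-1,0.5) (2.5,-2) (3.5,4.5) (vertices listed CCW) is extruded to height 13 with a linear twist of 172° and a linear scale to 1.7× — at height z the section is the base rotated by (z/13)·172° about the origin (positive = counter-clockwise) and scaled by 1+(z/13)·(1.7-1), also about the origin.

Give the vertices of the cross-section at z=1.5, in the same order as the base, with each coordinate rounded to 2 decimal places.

Cross-section at z=1.5: (-2.44,1.99) (-1.20,0.14) (3.28,-1.12) (1.91,5.86)

t = z/height = 1.5/13 = 0.115385
s = 1 + (scale-1)·z/height = 1 + (1.7-1)·1.5/13 = 1.080769
θ = twist·z/height = 172°·1.5/13 = 19.8462° = 0.346381 rad
cos θ = 0.940608, sin θ = 0.339496 (intermediates below are computed at full precision and shown rounded to 5 d.p.)
v1: (-1.5,2.5) → rotate → (-2.25965,1.84228) → ×s → (-2.44216,1.99107) → (-2.44,1.99)
v2: (-1,0.5) → rotate → (-1.11036,0.13081) → ×s → (-1.20004,0.14137) → (-1.20,0.14)
v3: (2.5,-2) → rotate → (3.03051,-1.03248) → ×s → (3.27528,-1.11587) → (3.28,-1.12)
v4: (3.5,4.5) → rotate → (1.76440,5.42097) → ×s → (1.90690,5.85882) → (1.91,5.86)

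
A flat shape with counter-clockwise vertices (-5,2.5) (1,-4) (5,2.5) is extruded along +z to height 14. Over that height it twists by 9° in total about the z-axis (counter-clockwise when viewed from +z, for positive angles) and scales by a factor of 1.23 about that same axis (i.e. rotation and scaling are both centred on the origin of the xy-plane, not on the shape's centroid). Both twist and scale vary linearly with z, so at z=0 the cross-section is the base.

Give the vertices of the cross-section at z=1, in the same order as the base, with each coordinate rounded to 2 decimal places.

Cross-section at z=1: (-5.11,2.48) (1.06,-4.05) (5.05,2.60)

t = z/height = 1/14 = 0.0714286
s = 1 + (scale-1)·z/height = 1 + (1.23-1)·1/14 = 1.016429
θ = twist·z/height = 9°·1/14 = 0.6429° = 0.011220 rad
cos θ = 0.999937, sin θ = 0.011220 (intermediates below are computed at full precision and shown rounded to 5 d.p.)
v1: (-5,2.5) → rotate → (-5.02773,2.44374) → ×s → (-5.11033,2.48389) → (-5.11,2.48)
v2: (1,-4) → rotate → (1.04482,-3.98853) → ×s → (1.06198,-4.05405) → (1.06,-4.05)
v3: (5,2.5) → rotate → (4.97164,2.55594) → ×s → (5.05331,2.59793) → (5.05,2.60)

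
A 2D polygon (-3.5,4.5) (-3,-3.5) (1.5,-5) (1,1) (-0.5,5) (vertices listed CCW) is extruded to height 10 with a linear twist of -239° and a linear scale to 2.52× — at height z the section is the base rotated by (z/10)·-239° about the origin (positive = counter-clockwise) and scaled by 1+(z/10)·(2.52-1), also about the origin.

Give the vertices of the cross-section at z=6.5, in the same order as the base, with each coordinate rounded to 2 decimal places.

Cross-section at z=6.5: (10.06,-5.23) (2.52,8.81) (-6.86,7.79) (-0.98,-2.64) (5.05,-8.62)

t = z/height = 6.5/10 = 0.65
s = 1 + (scale-1)·z/height = 1 + (2.52-1)·6.5/10 = 1.988000
θ = twist·z/height = -239°·6.5/10 = -155.3500° = -2.711369 rad
cos θ = -0.908872, sin θ = -0.417074 (intermediates below are computed at full precision and shown rounded to 5 d.p.)
v1: (-3.5,4.5) → rotate → (5.05789,-2.63017) → ×s → (10.05508,-5.22877) → (10.06,-5.23)
v2: (-3,-3.5) → rotate → (1.26686,4.43228) → ×s → (2.51851,8.81136) → (2.52,8.81)
v3: (1.5,-5) → rotate → (-3.44868,3.91875) → ×s → (-6.85597,7.79048) → (-6.86,7.79)
v4: (1,1) → rotate → (-0.49180,-1.32595) → ×s → (-0.97770,-2.63598) → (-0.98,-2.64)
v5: (-0.5,5) → rotate → (2.53981,-4.33583) → ×s → (5.04914,-8.61962) → (5.05,-8.62)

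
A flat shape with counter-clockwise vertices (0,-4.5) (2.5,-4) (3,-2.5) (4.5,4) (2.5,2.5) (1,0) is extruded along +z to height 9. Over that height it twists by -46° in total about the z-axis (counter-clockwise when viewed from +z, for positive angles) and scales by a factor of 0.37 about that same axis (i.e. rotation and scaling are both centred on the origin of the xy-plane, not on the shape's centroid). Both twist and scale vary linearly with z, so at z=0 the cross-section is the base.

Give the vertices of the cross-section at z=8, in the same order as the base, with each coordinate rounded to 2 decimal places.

Cross-section at z=8: (-1.30,-1.50) (-0.32,-2.05) (0.28,-1.70) (2.65,0.03) (1.55,0.11) (0.33,-0.29)

t = z/height = 8/9 = 0.888889
s = 1 + (scale-1)·z/height = 1 + (0.37-1)·8/9 = 0.440000
θ = twist·z/height = -46°·8/9 = -40.8889° = -0.713646 rad
cos θ = 0.755980, sin θ = -0.654594 (intermediates below are computed at full precision and shown rounded to 5 d.p.)
v1: (0,-4.5) → rotate → (-2.94567,-3.40191) → ×s → (-1.29610,-1.49684) → (-1.30,-1.50)
v2: (2.5,-4) → rotate → (-0.72843,-4.66041) → ×s → (-0.32051,-2.05058) → (-0.32,-2.05)
v3: (3,-2.5) → rotate → (0.63146,-3.85373) → ×s → (0.27784,-1.69564) → (0.28,-1.70)
v4: (4.5,4) → rotate → (6.02029,0.07825) → ×s → (2.64893,0.03443) → (2.65,0.03)
v5: (2.5,2.5) → rotate → (3.52644,0.25347) → ×s → (1.55163,0.11152) → (1.55,0.11)
v6: (1,0) → rotate → (0.75598,-0.65459) → ×s → (0.33263,-0.28802) → (0.33,-0.29)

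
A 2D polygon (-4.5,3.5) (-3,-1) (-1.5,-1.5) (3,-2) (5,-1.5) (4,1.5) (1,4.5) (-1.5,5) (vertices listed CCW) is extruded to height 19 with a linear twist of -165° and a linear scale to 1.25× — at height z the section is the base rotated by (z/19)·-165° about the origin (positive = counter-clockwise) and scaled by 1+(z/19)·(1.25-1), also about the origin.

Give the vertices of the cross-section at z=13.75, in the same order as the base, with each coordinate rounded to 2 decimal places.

t = z/height = 13.75/19 = 0.723684
s = 1 + (scale-1)·z/height = 1 + (1.25-1)·13.75/19 = 1.180921
θ = twist·z/height = -165°·13.75/19 = -119.4079° = -2.084061 rad
cos θ = -0.491024, sin θ = -0.871146 (intermediates below are computed at full precision and shown rounded to 5 d.p.)
v1: (-4.5,3.5) → rotate → (5.25862,2.20157) → ×s → (6.21001,2.59989) → (6.21,2.60)
v2: (-3,-1) → rotate → (0.60193,3.10446) → ×s → (0.71083,3.66612) → (0.71,3.67)
v3: (-1.5,-1.5) → rotate → (-0.57018,2.04325) → ×s → (-0.67334,2.41292) → (-0.67,2.41)
v4: (3,-2) → rotate → (-3.21536,-1.63139) → ×s → (-3.79709,-1.92654) → (-3.80,-1.93)
v5: (5,-1.5) → rotate → (-3.76184,-3.61920) → ×s → (-4.44243,-4.27398) → (-4.44,-4.27)
v6: (4,1.5) → rotate → (-0.65738,-4.22112) → ×s → (-0.77631,-4.98481) → (-0.78,-4.98)
v7: (1,4.5) → rotate → (3.42913,-3.08075) → ×s → (4.04954,-3.63813) → (4.05,-3.64)
v8: (-1.5,5) → rotate → (5.09227,-1.14840) → ×s → (6.01356,-1.35617) → (6.01,-1.36)

Cross-section at z=13.75: (6.21,2.60) (0.71,3.67) (-0.67,2.41) (-3.80,-1.93) (-4.44,-4.27) (-0.78,-4.98) (4.05,-3.64) (6.01,-1.36)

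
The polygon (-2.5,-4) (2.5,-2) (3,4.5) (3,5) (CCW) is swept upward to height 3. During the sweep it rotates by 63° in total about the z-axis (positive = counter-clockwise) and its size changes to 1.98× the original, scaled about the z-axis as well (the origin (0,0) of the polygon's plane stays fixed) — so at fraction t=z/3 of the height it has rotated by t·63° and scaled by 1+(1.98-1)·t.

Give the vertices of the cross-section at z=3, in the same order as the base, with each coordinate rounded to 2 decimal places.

t = z/height = 3/3 = 1
s = 1 + (scale-1)·z/height = 1 + (1.98-1)·3/3 = 1.980000
θ = twist·z/height = 63°·3/3 = 63.0000° = 1.099557 rad
cos θ = 0.453990, sin θ = 0.891007 (intermediates below are computed at full precision and shown rounded to 5 d.p.)
v1: (-2.5,-4) → rotate → (2.42905,-4.04348) → ×s → (4.80952,-8.00609) → (4.81,-8.01)
v2: (2.5,-2) → rotate → (2.91699,1.31954) → ×s → (5.77564,2.61268) → (5.78,2.61)
v3: (3,4.5) → rotate → (-2.64756,4.71598) → ×s → (-5.24216,9.33763) → (-5.24,9.34)
v4: (3,5) → rotate → (-3.09306,4.94297) → ×s → (-6.12426,9.78708) → (-6.12,9.79)

Cross-section at z=3: (4.81,-8.01) (5.78,2.61) (-5.24,9.34) (-6.12,9.79)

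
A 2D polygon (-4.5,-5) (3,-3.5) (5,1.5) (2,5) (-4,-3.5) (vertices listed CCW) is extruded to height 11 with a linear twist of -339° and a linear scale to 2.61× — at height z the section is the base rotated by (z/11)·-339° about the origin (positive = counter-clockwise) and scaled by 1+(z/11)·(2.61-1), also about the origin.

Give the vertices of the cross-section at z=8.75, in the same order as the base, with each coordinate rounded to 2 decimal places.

Cross-section at z=8.75: (11.46,-10.20) (7.94,6.89) (-3.49,11.38) (-11.43,4.49) (8.04,-9.08)

t = z/height = 8.75/11 = 0.795455
s = 1 + (scale-1)·z/height = 1 + (2.61-1)·8.75/11 = 2.280682
θ = twist·z/height = -339°·8.75/11 = -269.6591° = -4.706439 rad
cos θ = -0.005950, sin θ = 0.999982 (intermediates below are computed at full precision and shown rounded to 5 d.p.)
v1: (-4.5,-5) → rotate → (5.02669,-4.47017) → ×s → (11.46427,-10.19504) → (11.46,-10.20)
v2: (3,-3.5) → rotate → (3.48209,3.02077) → ×s → (7.94154,6.88942) → (7.94,6.89)
v3: (5,1.5) → rotate → (-1.52972,4.99099) → ×s → (-3.48881,11.38285) → (-3.49,11.38)
v4: (2,5) → rotate → (-5.01181,1.97021) → ×s → (-11.43035,4.49343) → (-11.43,4.49)
v5: (-4,-3.5) → rotate → (3.52374,-3.97910) → ×s → (8.03652,-9.07507) → (8.04,-9.08)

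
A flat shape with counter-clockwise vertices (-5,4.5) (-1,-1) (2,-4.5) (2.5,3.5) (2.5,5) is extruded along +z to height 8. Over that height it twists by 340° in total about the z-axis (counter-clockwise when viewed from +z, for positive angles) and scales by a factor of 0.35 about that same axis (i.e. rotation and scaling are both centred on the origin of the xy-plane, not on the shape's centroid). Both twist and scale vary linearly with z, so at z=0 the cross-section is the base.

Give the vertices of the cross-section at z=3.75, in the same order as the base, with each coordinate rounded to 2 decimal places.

t = z/height = 3.75/8 = 0.46875
s = 1 + (scale-1)·z/height = 1 + (0.35-1)·3.75/8 = 0.695313
θ = twist·z/height = 340°·3.75/8 = 159.3750° = 2.781618 rad
cos θ = -0.935906, sin θ = 0.352250 (intermediates below are computed at full precision and shown rounded to 5 d.p.)
v1: (-5,4.5) → rotate → (3.09440,-5.97283) → ×s → (2.15158,-4.15298) → (2.15,-4.15)
v2: (-1,-1) → rotate → (1.28816,0.58366) → ×s → (0.89567,0.40582) → (0.90,0.41)
v3: (2,-4.5) → rotate → (-0.28669,4.91608) → ×s → (-0.19934,3.41821) → (-0.20,3.42)
v4: (2.5,3.5) → rotate → (-3.57264,-2.39505) → ×s → (-2.48410,-1.66531) → (-2.48,-1.67)
v5: (2.5,5) → rotate → (-4.10102,-3.79890) → ×s → (-2.85149,-2.64143) → (-2.85,-2.64)

Cross-section at z=3.75: (2.15,-4.15) (0.90,0.41) (-0.20,3.42) (-2.48,-1.67) (-2.85,-2.64)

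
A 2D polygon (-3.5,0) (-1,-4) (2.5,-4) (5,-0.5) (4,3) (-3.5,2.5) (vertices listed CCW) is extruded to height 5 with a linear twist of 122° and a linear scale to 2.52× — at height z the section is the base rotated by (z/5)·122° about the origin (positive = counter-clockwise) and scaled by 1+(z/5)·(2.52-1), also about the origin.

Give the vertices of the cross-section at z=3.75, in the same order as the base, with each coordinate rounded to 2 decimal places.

t = z/height = 3.75/5 = 0.75
s = 1 + (scale-1)·z/height = 1 + (2.52-1)·3.75/5 = 2.140000
θ = twist·z/height = 122°·3.75/5 = 91.5000° = 1.596976 rad
cos θ = -0.026177, sin θ = 0.999657 (intermediates below are computed at full precision and shown rounded to 5 d.p.)
v1: (-3.5,0) → rotate → (0.09162,-3.49880) → ×s → (0.19607,-7.48743) → (0.20,-7.49)
v2: (-1,-4) → rotate → (4.02481,-0.89495) → ×s → (8.61309,-1.91519) → (8.61,-1.92)
v3: (2.5,-4) → rotate → (3.93319,2.60385) → ×s → (8.41702,5.57224) → (8.42,5.57)
v4: (5,-0.5) → rotate → (0.36894,5.01138) → ×s → (0.78954,10.72434) → (0.79,10.72)
v5: (4,3) → rotate → (-3.10368,3.92010) → ×s → (-6.64187,8.38901) → (-6.64,8.39)
v6: (-3.5,2.5) → rotate → (-2.40752,-3.56424) → ×s → (-5.15210,-7.62748) → (-5.15,-7.63)

Cross-section at z=3.75: (0.20,-7.49) (8.61,-1.92) (8.42,5.57) (0.79,10.72) (-6.64,8.39) (-5.15,-7.63)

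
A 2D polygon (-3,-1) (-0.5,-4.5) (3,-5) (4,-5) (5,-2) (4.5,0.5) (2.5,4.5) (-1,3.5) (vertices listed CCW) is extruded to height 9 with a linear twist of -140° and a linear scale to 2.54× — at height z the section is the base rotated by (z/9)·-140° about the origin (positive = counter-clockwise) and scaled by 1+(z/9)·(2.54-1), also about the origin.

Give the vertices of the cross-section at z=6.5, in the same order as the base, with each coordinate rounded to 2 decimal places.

t = z/height = 6.5/9 = 0.722222
s = 1 + (scale-1)·z/height = 1 + (2.54-1)·6.5/9 = 2.112222
θ = twist·z/height = -140°·6.5/9 = -101.1111° = -1.764722 rad
cos θ = -0.192712, sin θ = -0.981255 (intermediates below are computed at full precision and shown rounded to 5 d.p.)
v1: (-3,-1) → rotate → (-0.40312,3.13648) → ×s → (-0.85148,6.62494) → (-0.85,6.62)
v2: (-0.5,-4.5) → rotate → (-4.31929,1.35783) → ×s → (-9.12331,2.86804) → (-9.12,2.87)
v3: (3,-5) → rotate → (-5.48441,-1.98020) → ×s → (-11.58430,-4.18263) → (-11.58,-4.18)
v4: (4,-5) → rotate → (-5.67713,-2.96146) → ×s → (-11.99135,-6.25526) → (-11.99,-6.26)
v5: (5,-2) → rotate → (-2.92607,-4.52085) → ×s → (-6.18051,-9.54904) → (-6.18,-9.55)
v6: (4.5,0.5) → rotate → (-0.37658,-4.51201) → ×s → (-0.79542,-9.53036) → (-0.80,-9.53)
v7: (2.5,4.5) → rotate → (3.93387,-3.32034) → ×s → (8.30920,-7.01330) → (8.31,-7.01)
v8: (-1,3.5) → rotate → (3.62711,0.30676) → ×s → (7.66125,0.64795) → (7.66,0.65)

Cross-section at z=6.5: (-0.85,6.62) (-9.12,2.87) (-11.58,-4.18) (-11.99,-6.26) (-6.18,-9.55) (-0.80,-9.53) (8.31,-7.01) (7.66,0.65)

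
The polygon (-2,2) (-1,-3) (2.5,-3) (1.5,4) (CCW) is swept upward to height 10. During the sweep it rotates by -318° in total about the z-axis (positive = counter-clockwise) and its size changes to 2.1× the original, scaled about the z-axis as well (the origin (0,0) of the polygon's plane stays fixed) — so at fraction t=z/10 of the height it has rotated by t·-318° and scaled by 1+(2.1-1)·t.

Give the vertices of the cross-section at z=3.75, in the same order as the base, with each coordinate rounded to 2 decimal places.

t = z/height = 3.75/10 = 0.375
s = 1 + (scale-1)·z/height = 1 + (2.1-1)·3.75/10 = 1.412500
θ = twist·z/height = -318°·3.75/10 = -119.2500° = -2.081305 rad
cos θ = -0.488621, sin θ = -0.872496 (intermediates below are computed at full precision and shown rounded to 5 d.p.)
v1: (-2,2) → rotate → (2.72223,0.76775) → ×s → (3.84516,1.08445) → (3.85,1.08)
v2: (-1,-3) → rotate → (-2.12887,2.33836) → ×s → (-3.00702,3.30293) → (-3.01,3.30)
v3: (2.5,-3) → rotate → (-3.83904,-0.71538) → ×s → (-5.42265,-1.01047) → (-5.42,-1.01)
v4: (1.5,4) → rotate → (2.75705,-3.26323) → ×s → (3.89434,-4.60931) → (3.89,-4.61)

Cross-section at z=3.75: (3.85,1.08) (-3.01,3.30) (-5.42,-1.01) (3.89,-4.61)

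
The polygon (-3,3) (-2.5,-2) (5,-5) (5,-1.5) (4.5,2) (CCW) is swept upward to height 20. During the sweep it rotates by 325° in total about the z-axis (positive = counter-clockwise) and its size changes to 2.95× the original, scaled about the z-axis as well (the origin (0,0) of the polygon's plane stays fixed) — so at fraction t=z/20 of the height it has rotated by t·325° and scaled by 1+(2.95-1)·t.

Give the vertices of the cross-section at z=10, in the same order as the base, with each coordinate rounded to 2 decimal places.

t = z/height = 10/20 = 0.5
s = 1 + (scale-1)·z/height = 1 + (2.95-1)·10/20 = 1.975000
θ = twist·z/height = 325°·10/20 = 162.5000° = 2.836160 rad
cos θ = -0.953717, sin θ = 0.300706 (intermediates below are computed at full precision and shown rounded to 5 d.p.)
v1: (-3,3) → rotate → (1.95903,-3.76327) → ×s → (3.86909,-7.43245) → (3.87,-7.43)
v2: (-2.5,-2) → rotate → (2.98570,1.15567) → ×s → (5.89677,2.28245) → (5.90,2.28)
v3: (5,-5) → rotate → (-3.26506,6.27211) → ×s → (-6.44849,12.38742) → (-6.45,12.39)
v4: (5,-1.5) → rotate → (-4.31753,2.93410) → ×s → (-8.52711,5.79486) → (-8.53,5.79)
v5: (4.5,2) → rotate → (-4.89314,-0.55426) → ×s → (-9.66395,-1.09466) → (-9.66,-1.09)

Cross-section at z=10: (3.87,-7.43) (5.90,2.28) (-6.45,12.39) (-8.53,5.79) (-9.66,-1.09)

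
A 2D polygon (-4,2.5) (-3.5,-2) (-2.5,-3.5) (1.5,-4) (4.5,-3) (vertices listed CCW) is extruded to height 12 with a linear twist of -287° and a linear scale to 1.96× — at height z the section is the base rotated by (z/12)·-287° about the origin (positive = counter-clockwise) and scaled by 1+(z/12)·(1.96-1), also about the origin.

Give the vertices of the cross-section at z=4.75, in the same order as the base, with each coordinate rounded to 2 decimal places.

t = z/height = 4.75/12 = 0.395833
s = 1 + (scale-1)·z/height = 1 + (1.96-1)·4.75/12 = 1.380000
θ = twist·z/height = -287°·4.75/12 = -113.6042° = -1.982767 rad
cos θ = -0.400416, sin θ = -0.916334 (intermediates below are computed at full precision and shown rounded to 5 d.p.)
v1: (-4,2.5) → rotate → (3.89250,2.66430) → ×s → (5.37165,3.67673) → (5.37,3.68)
v2: (-3.5,-2) → rotate → (-0.43121,4.00800) → ×s → (-0.59507,5.53104) → (-0.60,5.53)
v3: (-2.5,-3.5) → rotate → (-2.20613,3.69229) → ×s → (-3.04446,5.09536) → (-3.04,5.10)
v4: (1.5,-4) → rotate → (-4.26596,0.22716) → ×s → (-5.88702,0.31348) → (-5.89,0.31)
v5: (4.5,-3) → rotate → (-4.55087,-2.92225) → ×s → (-6.28020,-4.03271) → (-6.28,-4.03)

Cross-section at z=4.75: (5.37,3.68) (-0.60,5.53) (-3.04,5.10) (-5.89,0.31) (-6.28,-4.03)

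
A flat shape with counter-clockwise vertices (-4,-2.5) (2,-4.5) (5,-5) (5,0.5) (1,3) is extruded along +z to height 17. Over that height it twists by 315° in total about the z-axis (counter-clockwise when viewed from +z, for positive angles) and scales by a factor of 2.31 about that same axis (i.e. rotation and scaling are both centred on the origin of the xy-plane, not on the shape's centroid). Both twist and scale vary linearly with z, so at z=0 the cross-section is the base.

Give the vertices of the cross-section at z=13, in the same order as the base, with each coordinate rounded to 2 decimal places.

t = z/height = 13/17 = 0.764706
s = 1 + (scale-1)·z/height = 1 + (2.31-1)·13/17 = 2.001765
θ = twist·z/height = 315°·13/17 = 240.8824° = 4.204190 rad
cos θ = -0.486604, sin θ = -0.873622 (intermediates below are computed at full precision and shown rounded to 5 d.p.)
v1: (-4,-2.5) → rotate → (-0.23764,4.71100) → ×s → (-0.47570,9.43032) → (-0.48,9.43)
v2: (2,-4.5) → rotate → (-4.90451,0.44248) → ×s → (-9.81767,0.88573) → (-9.82,0.89)
v3: (5,-5) → rotate → (-6.80113,-1.93509) → ×s → (-13.61427,-3.87359) → (-13.61,-3.87)
v4: (5,0.5) → rotate → (-1.99621,-4.61141) → ×s → (-3.99595,-9.23097) → (-4.00,-9.23)
v5: (1,3) → rotate → (2.13426,-2.33344) → ×s → (4.27229,-4.67099) → (4.27,-4.67)

Cross-section at z=13: (-0.48,9.43) (-9.82,0.89) (-13.61,-3.87) (-4.00,-9.23) (4.27,-4.67)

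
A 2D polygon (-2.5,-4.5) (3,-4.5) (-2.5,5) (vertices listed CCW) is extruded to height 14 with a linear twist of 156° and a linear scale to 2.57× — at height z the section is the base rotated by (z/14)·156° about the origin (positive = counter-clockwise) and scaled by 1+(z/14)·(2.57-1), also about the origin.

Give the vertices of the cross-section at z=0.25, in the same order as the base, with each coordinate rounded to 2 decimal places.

t = z/height = 0.25/14 = 0.0178571
s = 1 + (scale-1)·z/height = 1 + (2.57-1)·0.25/14 = 1.028036
θ = twist·z/height = 156°·0.25/14 = 2.7857° = 0.048620 rad
cos θ = 0.998818, sin θ = 0.048601 (intermediates below are computed at full precision and shown rounded to 5 d.p.)
v1: (-2.5,-4.5) → rotate → (-2.27834,-4.61618) → ×s → (-2.34222,-4.74560) → (-2.34,-4.75)
v2: (3,-4.5) → rotate → (3.21516,-4.34888) → ×s → (3.30530,-4.47080) → (3.31,-4.47)
v3: (-2.5,5) → rotate → (-2.74005,4.87259) → ×s → (-2.81687,5.00920) → (-2.82,5.01)

Cross-section at z=0.25: (-2.34,-4.75) (3.31,-4.47) (-2.82,5.01)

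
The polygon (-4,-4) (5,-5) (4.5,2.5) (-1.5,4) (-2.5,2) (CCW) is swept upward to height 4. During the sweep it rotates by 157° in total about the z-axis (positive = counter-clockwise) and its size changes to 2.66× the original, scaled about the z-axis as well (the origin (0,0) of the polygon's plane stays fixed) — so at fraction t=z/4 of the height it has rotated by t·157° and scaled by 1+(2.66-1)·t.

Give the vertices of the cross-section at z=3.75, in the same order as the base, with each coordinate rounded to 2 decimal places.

Cross-section at z=3.75: (14.13,3.05) (-3.82,17.67) (-13.13,0.86) (-2.32,-10.67) (2.60,-7.76)

t = z/height = 3.75/4 = 0.9375
s = 1 + (scale-1)·z/height = 1 + (2.66-1)·3.75/4 = 2.556250
θ = twist·z/height = 157°·3.75/4 = 147.1875° = 2.568906 rad
cos θ = -0.840448, sin θ = 0.541892 (intermediates below are computed at full precision and shown rounded to 5 d.p.)
v1: (-4,-4) → rotate → (5.52936,1.19423) → ×s → (14.13443,3.05274) → (14.13,3.05)
v2: (5,-5) → rotate → (-1.49278,6.91170) → ×s → (-3.81593,17.66803) → (-3.82,17.67)
v3: (4.5,2.5) → rotate → (-5.13675,0.33739) → ×s → (-13.13081,0.86246) → (-13.13,0.86)
v4: (-1.5,4) → rotate → (-0.90689,-4.17463) → ×s → (-2.31825,-10.67140) → (-2.32,-10.67)
v5: (-2.5,2) → rotate → (1.01734,-3.03563) → ×s → (2.60057,-7.75982) → (2.60,-7.76)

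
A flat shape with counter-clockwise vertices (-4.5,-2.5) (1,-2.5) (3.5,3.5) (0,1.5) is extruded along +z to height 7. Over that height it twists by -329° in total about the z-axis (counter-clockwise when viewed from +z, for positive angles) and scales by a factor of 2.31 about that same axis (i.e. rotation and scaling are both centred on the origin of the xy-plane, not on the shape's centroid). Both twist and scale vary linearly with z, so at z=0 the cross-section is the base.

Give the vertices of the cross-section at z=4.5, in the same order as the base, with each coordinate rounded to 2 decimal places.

Cross-section at z=4.5: (9.47,-0.40) (0.84,4.89) (-8.87,-2.13) (-1.44,-2.36)

t = z/height = 4.5/7 = 0.642857
s = 1 + (scale-1)·z/height = 1 + (2.31-1)·4.5/7 = 1.842143
θ = twist·z/height = -329°·4.5/7 = -211.5000° = -3.691371 rad
cos θ = -0.852640, sin θ = 0.522499 (intermediates below are computed at full precision and shown rounded to 5 d.p.)
v1: (-4.5,-2.5) → rotate → (5.14313,-0.21964) → ×s → (9.47437,-0.40461) → (9.47,-0.40)
v2: (1,-2.5) → rotate → (0.45361,2.65410) → ×s → (0.83561,4.88923) → (0.84,4.89)
v3: (3.5,3.5) → rotate → (-4.81299,-1.15550) → ×s → (-8.86621,-2.12859) → (-8.87,-2.13)
v4: (0,1.5) → rotate → (-0.78375,-1.27896) → ×s → (-1.44378,-2.35603) → (-1.44,-2.36)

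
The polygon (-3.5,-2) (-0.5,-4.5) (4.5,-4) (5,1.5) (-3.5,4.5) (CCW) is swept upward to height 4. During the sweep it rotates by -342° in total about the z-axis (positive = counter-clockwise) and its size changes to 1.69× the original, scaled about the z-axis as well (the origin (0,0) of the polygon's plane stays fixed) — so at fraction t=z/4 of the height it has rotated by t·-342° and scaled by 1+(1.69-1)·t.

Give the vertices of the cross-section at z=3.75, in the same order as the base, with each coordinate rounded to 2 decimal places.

t = z/height = 3.75/4 = 0.9375
s = 1 + (scale-1)·z/height = 1 + (1.69-1)·3.75/4 = 1.646875
θ = twist·z/height = -342°·3.75/4 = -320.6250° = -5.595962 rad
cos θ = 0.773010, sin θ = 0.634393 (intermediates below are computed at full precision and shown rounded to 5 d.p.)
v1: (-3.5,-2) → rotate → (-1.43675,-3.76640) → ×s → (-2.36615,-6.20279) → (-2.37,-6.20)
v2: (-0.5,-4.5) → rotate → (2.46826,-3.79574) → ×s → (4.06492,-6.25112) → (4.06,-6.25)
v3: (4.5,-4) → rotate → (6.01612,-0.23727) → ×s → (9.90780,-0.39076) → (9.91,-0.39)
v4: (5,1.5) → rotate → (2.91346,4.33148) → ×s → (4.79811,7.13341) → (4.80,7.13)
v5: (-3.5,4.5) → rotate → (-5.56031,1.25817) → ×s → (-9.15713,2.07205) → (-9.16,2.07)

Cross-section at z=3.75: (-2.37,-6.20) (4.06,-6.25) (9.91,-0.39) (4.80,7.13) (-9.16,2.07)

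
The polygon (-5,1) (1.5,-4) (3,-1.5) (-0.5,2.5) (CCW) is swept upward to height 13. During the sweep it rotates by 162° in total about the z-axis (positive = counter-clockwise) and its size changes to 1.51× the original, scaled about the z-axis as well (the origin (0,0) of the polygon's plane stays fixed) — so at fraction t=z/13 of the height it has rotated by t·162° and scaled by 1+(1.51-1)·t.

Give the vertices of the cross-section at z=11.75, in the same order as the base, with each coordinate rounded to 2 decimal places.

Cross-section at z=11.75: (5.28,-5.26) (1.41,6.08) (-2.44,4.25) (-1.41,-3.45)

t = z/height = 11.75/13 = 0.903846
s = 1 + (scale-1)·z/height = 1 + (1.51-1)·11.75/13 = 1.460962
θ = twist·z/height = 162°·11.75/13 = 146.4231° = 2.555565 rad
cos θ = -0.833144, sin θ = 0.553056 (intermediates below are computed at full precision and shown rounded to 5 d.p.)
v1: (-5,1) → rotate → (3.61266,-3.59842) → ×s → (5.27796,-5.25716) → (5.28,-5.26)
v2: (1.5,-4) → rotate → (0.96251,4.16216) → ×s → (1.40619,6.08076) → (1.41,6.08)
v3: (3,-1.5) → rotate → (-1.66985,2.90888) → ×s → (-2.43958,4.24977) → (-2.44,4.25)
v4: (-0.5,2.5) → rotate → (-0.96607,-2.35939) → ×s → (-1.41139,-3.44698) → (-1.41,-3.45)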